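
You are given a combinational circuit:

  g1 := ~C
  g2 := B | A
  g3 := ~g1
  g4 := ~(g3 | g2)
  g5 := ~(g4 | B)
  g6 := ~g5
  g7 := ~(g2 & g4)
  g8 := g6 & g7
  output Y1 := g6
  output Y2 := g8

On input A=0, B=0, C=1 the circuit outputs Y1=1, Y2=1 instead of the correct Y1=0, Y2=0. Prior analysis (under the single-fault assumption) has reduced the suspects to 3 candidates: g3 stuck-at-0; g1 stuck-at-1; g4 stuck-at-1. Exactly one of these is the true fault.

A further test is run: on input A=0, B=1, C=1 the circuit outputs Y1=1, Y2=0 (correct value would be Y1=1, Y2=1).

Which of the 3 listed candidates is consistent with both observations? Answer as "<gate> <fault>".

Evaluate each candidate on input A=0, B=1, C=1:
  g3 stuck-at-0: g1=0, g2=1, g3=0 [stuck-at-0], g4=0, g5=0, g6=1, g7=1, g8=1 → Y1=1, Y2=1 — eliminated
  g1 stuck-at-1: g1=1 [stuck-at-1], g2=1, g3=0, g4=0, g5=0, g6=1, g7=1, g8=1 → Y1=1, Y2=1 — eliminated
  g4 stuck-at-1: g1=0, g2=1, g3=1, g4=1 [stuck-at-1], g5=0, g6=1, g7=0, g8=0 → Y1=1, Y2=0 — matches
Only g4 stuck-at-1 reproduces the observed Y1=1, Y2=0.

g4 stuck-at-1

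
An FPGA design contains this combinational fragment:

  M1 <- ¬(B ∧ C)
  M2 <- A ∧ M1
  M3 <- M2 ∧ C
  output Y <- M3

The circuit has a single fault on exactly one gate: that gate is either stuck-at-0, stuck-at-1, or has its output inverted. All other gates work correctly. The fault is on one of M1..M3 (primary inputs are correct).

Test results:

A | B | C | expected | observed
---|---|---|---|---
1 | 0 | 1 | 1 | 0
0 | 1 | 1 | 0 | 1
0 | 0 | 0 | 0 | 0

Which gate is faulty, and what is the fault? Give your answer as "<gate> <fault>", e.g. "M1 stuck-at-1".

Fault-free values for test 1 (A=1, B=0, C=1): M1=1, M2=1, M3=1, giving Y=1. Observed 0.
Test 1: faults giving observed 0 are {M1 stuck-at-0, M1 inverted output, M2 stuck-at-0, M2 inverted output, M3 stuck-at-0, M3 inverted output}.
Test 2 (A=0, B=1, C=1): fault-free M1=0, M2=0, M3=0 → 0; observed 1. Eliminates M1 stuck-at-0, M1 inverted output, M2 stuck-at-0, M3 stuck-at-0.
Test 3 (A=0, B=0, C=0): fault-free M1=1, M2=0, M3=0 → 0; observed 0. Eliminates M3 inverted output.
Only M2 inverted output is consistent with every test.

M2 inverted output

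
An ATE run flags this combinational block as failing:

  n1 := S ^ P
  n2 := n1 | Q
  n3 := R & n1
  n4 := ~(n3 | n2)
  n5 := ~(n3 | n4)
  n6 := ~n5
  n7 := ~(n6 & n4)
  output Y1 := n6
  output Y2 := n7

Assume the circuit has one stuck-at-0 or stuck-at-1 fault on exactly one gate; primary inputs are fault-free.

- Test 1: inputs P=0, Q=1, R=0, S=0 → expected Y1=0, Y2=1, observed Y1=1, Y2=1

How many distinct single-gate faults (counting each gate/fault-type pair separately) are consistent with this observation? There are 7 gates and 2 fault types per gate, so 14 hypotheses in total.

3

Fault-free: n1=0, n2=1, n3=0, n4=0, n5=1, n6=0, n7=1 → Y1=0, Y2=1. Observed Y1=1, Y2=1.
  n1 stuck-at-0: output Y1=0, Y2=1 ✗
  n1 stuck-at-1: output Y1=0, Y2=1 ✗
  n2 stuck-at-0: output Y1=1, Y2=0 ✗
  n2 stuck-at-1: output Y1=0, Y2=1 ✗
  n3 stuck-at-0: output Y1=0, Y2=1 ✗
  n3 stuck-at-1: output Y1=1, Y2=1 ✓
  n4 stuck-at-0: output Y1=0, Y2=1 ✗
  n4 stuck-at-1: output Y1=1, Y2=0 ✗
  n5 stuck-at-0: output Y1=1, Y2=1 ✓
  n5 stuck-at-1: output Y1=0, Y2=1 ✗
  n6 stuck-at-0: output Y1=0, Y2=1 ✗
  n6 stuck-at-1: output Y1=1, Y2=1 ✓
  n7 stuck-at-0: output Y1=0, Y2=0 ✗
  n7 stuck-at-1: output Y1=0, Y2=1 ✗
Consistent faults: {n3 stuck-at-1, n5 stuck-at-0, n6 stuck-at-1} — 3 in all.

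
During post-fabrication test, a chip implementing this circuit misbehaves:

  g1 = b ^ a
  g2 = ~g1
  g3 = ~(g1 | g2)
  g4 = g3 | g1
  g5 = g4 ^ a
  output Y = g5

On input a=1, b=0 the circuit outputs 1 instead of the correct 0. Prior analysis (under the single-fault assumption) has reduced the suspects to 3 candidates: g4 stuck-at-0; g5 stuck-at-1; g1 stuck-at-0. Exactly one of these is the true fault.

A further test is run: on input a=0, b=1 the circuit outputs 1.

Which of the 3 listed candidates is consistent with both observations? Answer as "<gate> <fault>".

Evaluate each candidate on input a=0, b=1:
  g4 stuck-at-0: g1=1, g2=0, g3=0, g4=0 [stuck-at-0], g5=0 → 0 — eliminated
  g5 stuck-at-1: g1=1, g2=0, g3=0, g4=1, g5=1 [stuck-at-1] → 1 — matches
  g1 stuck-at-0: g1=0 [stuck-at-0], g2=1, g3=0, g4=0, g5=0 → 0 — eliminated
Only g5 stuck-at-1 reproduces the observed 1.

g5 stuck-at-1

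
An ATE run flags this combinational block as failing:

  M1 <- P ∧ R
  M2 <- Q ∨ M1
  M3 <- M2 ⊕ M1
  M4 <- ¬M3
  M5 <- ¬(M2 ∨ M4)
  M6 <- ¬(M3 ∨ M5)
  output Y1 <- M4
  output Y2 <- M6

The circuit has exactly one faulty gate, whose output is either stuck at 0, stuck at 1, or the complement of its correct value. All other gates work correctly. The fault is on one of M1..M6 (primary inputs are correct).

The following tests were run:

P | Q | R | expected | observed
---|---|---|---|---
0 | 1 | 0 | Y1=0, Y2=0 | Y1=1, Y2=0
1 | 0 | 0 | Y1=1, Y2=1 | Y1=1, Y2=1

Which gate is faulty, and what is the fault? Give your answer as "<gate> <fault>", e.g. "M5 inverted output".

Fault-free values for test 1 (P=0, Q=1, R=0): M1=0, M2=1, M3=1, M4=0, M5=0, M6=0, giving Y1=0, Y2=0. Observed Y1=1, Y2=0.
Test 1: faults giving observed Y1=1, Y2=0 are {M4 stuck-at-1, M4 inverted output}.
Test 2 (P=1, Q=0, R=0): fault-free M1=0, M2=0, M3=0, M4=1, M5=0, M6=1 → Y1=1, Y2=1; observed Y1=1, Y2=1. Eliminates M4 inverted output.
Only M4 stuck-at-1 is consistent with every test.

M4 stuck-at-1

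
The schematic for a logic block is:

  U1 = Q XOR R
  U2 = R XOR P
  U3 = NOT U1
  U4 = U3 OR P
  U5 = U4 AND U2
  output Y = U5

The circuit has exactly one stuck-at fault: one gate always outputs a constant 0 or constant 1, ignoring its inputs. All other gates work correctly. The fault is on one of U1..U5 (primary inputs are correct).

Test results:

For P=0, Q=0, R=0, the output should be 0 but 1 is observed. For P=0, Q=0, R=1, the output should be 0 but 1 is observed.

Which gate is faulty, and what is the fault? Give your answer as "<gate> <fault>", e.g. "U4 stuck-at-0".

Fault-free values for test 1 (P=0, Q=0, R=0): U1=0, U2=0, U3=1, U4=1, U5=0, giving Y=0. Observed 1.
Test 1: faults giving observed 1 are {U2 stuck-at-1, U5 stuck-at-1}.
Test 2 (P=0, Q=0, R=1): fault-free U1=1, U2=1, U3=0, U4=0, U5=0 → 0; observed 1. Eliminates U2 stuck-at-1.
Only U5 stuck-at-1 is consistent with every test.

U5 stuck-at-1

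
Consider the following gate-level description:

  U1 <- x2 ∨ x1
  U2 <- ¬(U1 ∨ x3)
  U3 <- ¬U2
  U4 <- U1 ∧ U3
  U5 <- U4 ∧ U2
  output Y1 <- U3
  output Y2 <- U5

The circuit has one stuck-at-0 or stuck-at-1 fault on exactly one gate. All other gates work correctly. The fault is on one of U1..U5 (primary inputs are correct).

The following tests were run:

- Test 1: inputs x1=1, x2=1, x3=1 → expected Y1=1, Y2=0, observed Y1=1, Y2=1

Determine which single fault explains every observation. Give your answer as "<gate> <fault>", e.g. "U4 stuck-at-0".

Fault-free values for test 1 (x1=1, x2=1, x3=1): U1=1, U2=0, U3=1, U4=1, U5=0, giving Y1=1, Y2=0. Observed Y1=1, Y2=1.
Test 1: faults giving observed Y1=1, Y2=1 are {U5 stuck-at-1}.
Only U5 stuck-at-1 is consistent with every test.

U5 stuck-at-1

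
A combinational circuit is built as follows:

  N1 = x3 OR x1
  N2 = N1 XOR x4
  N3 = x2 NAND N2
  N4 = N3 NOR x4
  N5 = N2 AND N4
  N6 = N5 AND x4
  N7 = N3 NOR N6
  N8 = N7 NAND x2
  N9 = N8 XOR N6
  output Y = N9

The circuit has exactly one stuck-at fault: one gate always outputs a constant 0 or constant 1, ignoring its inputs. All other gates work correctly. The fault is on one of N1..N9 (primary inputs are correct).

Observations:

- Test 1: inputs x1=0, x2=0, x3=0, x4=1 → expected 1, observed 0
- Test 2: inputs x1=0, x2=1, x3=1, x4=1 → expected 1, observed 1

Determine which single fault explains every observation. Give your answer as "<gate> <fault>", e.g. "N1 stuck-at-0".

N4 stuck-at-1

Fault-free values for test 1 (x1=0, x2=0, x3=0, x4=1): N1=0, N2=1, N3=1, N4=0, N5=0, N6=0, N7=0, N8=1, N9=1, giving Y=1. Observed 0.
Test 1: faults giving observed 0 are {N4 stuck-at-1, N5 stuck-at-1, N6 stuck-at-1, N8 stuck-at-0, N9 stuck-at-0}.
Test 2 (x1=0, x2=1, x3=1, x4=1): fault-free N1=1, N2=0, N3=1, N4=0, N5=0, N6=0, N7=0, N8=1, N9=1 → 1; observed 1. Eliminates N5 stuck-at-1, N6 stuck-at-1, N8 stuck-at-0, N9 stuck-at-0.
Only N4 stuck-at-1 is consistent with every test.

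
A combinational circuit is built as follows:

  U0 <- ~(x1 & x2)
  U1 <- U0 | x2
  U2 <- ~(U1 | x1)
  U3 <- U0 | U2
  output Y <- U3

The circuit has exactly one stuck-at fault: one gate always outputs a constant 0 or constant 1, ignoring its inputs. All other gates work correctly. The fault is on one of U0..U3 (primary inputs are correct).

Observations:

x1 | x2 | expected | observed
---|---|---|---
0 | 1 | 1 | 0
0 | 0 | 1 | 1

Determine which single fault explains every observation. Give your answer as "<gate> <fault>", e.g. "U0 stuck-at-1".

U0 stuck-at-0

Fault-free values for test 1 (x1=0, x2=1): U0=1, U1=1, U2=0, U3=1, giving Y=1. Observed 0.
Test 1: faults giving observed 0 are {U0 stuck-at-0, U3 stuck-at-0}.
Test 2 (x1=0, x2=0): fault-free U0=1, U1=1, U2=0, U3=1 → 1; observed 1. Eliminates U3 stuck-at-0.
Only U0 stuck-at-0 is consistent with every test.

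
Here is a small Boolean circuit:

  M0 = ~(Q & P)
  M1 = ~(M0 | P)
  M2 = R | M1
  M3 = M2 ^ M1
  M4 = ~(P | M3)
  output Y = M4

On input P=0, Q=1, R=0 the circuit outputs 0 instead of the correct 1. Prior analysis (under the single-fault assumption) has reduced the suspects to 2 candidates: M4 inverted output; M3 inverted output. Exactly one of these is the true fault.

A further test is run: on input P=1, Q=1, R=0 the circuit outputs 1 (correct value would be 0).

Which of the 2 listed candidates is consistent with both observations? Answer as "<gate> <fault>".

M4 inverted output

Evaluate each candidate on input P=1, Q=1, R=0:
  M4 inverted output: M0=0, M1=0, M2=0, M3=0, M4=1 [inverted output] → 1 — matches
  M3 inverted output: M0=0, M1=0, M2=0, M3=1 [inverted output], M4=0 → 0 — eliminated
Only M4 inverted output reproduces the observed 1.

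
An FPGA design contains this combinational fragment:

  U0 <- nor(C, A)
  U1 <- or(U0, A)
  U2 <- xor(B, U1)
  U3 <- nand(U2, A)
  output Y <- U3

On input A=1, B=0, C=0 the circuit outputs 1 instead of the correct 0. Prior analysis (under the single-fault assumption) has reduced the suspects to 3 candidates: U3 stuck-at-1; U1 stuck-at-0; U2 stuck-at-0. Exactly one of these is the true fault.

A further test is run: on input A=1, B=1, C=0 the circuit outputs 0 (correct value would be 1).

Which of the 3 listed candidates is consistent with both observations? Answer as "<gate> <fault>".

Evaluate each candidate on input A=1, B=1, C=0:
  U3 stuck-at-1: U0=0, U1=1, U2=0, U3=1 [stuck-at-1] → 1 — eliminated
  U1 stuck-at-0: U0=0, U1=0 [stuck-at-0], U2=1, U3=0 → 0 — matches
  U2 stuck-at-0: U0=0, U1=1, U2=0 [stuck-at-0], U3=1 → 1 — eliminated
Only U1 stuck-at-0 reproduces the observed 0.

U1 stuck-at-0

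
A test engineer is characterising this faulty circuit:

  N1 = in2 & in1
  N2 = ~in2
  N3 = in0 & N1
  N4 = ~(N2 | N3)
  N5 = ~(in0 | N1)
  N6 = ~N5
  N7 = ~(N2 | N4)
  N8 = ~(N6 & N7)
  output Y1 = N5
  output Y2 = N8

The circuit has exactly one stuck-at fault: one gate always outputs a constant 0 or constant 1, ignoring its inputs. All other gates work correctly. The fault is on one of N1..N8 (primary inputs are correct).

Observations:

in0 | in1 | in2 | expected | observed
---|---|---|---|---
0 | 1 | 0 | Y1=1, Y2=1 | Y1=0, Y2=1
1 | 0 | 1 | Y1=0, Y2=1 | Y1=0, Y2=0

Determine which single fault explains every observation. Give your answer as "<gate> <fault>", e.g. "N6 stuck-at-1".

Fault-free values for test 1 (in0=0, in1=1, in2=0): N1=0, N2=1, N3=0, N4=0, N5=1, N6=0, N7=0, N8=1, giving Y1=1, Y2=1. Observed Y1=0, Y2=1.
Test 1: faults giving observed Y1=0, Y2=1 are {N1 stuck-at-1, N5 stuck-at-0}.
Test 2 (in0=1, in1=0, in2=1): fault-free N1=0, N2=0, N3=0, N4=1, N5=0, N6=1, N7=0, N8=1 → Y1=0, Y2=1; observed Y1=0, Y2=0. Eliminates N5 stuck-at-0.
Only N1 stuck-at-1 is consistent with every test.

N1 stuck-at-1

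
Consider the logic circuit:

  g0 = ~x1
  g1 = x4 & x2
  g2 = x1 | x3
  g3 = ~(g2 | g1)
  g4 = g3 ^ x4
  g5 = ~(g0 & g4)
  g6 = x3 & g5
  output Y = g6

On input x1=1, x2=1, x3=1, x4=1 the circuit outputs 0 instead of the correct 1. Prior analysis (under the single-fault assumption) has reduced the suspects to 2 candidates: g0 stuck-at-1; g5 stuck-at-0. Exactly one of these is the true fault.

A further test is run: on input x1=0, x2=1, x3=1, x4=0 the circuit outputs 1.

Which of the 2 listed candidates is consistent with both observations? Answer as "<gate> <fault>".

g0 stuck-at-1

Evaluate each candidate on input x1=0, x2=1, x3=1, x4=0:
  g0 stuck-at-1: g0=1 [stuck-at-1], g1=0, g2=1, g3=0, g4=0, g5=1, g6=1 → 1 — matches
  g5 stuck-at-0: g0=1, g1=0, g2=1, g3=0, g4=0, g5=0 [stuck-at-0], g6=0 → 0 — eliminated
Only g0 stuck-at-1 reproduces the observed 1.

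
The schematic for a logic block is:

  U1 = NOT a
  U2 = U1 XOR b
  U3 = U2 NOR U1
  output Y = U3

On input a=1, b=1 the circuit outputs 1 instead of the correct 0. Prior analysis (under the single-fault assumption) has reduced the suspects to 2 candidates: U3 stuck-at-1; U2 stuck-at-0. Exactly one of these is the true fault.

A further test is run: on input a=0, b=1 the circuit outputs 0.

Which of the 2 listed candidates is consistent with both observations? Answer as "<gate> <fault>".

Evaluate each candidate on input a=0, b=1:
  U3 stuck-at-1: U1=1, U2=0, U3=1 [stuck-at-1] → 1 — eliminated
  U2 stuck-at-0: U1=1, U2=0 [stuck-at-0], U3=0 → 0 — matches
Only U2 stuck-at-0 reproduces the observed 0.

U2 stuck-at-0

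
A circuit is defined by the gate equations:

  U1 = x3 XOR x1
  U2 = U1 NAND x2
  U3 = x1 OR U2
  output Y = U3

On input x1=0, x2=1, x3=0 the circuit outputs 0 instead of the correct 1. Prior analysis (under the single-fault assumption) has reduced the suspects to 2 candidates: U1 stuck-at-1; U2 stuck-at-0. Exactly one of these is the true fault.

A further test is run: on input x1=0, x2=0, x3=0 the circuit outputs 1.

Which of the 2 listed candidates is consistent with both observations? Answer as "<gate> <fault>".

U1 stuck-at-1

Evaluate each candidate on input x1=0, x2=0, x3=0:
  U1 stuck-at-1: U1=1 [stuck-at-1], U2=1, U3=1 → 1 — matches
  U2 stuck-at-0: U1=0, U2=0 [stuck-at-0], U3=0 → 0 — eliminated
Only U1 stuck-at-1 reproduces the observed 1.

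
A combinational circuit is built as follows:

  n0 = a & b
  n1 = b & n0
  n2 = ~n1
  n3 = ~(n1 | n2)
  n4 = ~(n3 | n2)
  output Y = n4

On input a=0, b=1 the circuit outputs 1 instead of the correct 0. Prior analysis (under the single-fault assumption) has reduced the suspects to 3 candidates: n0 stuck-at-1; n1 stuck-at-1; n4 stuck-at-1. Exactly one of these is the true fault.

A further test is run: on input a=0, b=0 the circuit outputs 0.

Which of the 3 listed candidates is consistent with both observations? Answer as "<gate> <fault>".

Evaluate each candidate on input a=0, b=0:
  n0 stuck-at-1: n0=1 [stuck-at-1], n1=0, n2=1, n3=0, n4=0 → 0 — matches
  n1 stuck-at-1: n0=0, n1=1 [stuck-at-1], n2=0, n3=0, n4=1 → 1 — eliminated
  n4 stuck-at-1: n0=0, n1=0, n2=1, n3=0, n4=1 [stuck-at-1] → 1 — eliminated
Only n0 stuck-at-1 reproduces the observed 0.

n0 stuck-at-1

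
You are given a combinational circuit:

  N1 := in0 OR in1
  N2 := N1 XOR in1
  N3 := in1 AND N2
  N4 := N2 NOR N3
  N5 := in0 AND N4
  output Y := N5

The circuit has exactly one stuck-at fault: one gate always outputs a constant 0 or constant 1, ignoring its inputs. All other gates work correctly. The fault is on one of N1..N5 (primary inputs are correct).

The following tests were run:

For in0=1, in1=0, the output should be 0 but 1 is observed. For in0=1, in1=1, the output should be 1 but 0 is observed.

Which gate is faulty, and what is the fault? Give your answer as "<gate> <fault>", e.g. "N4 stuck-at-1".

N1 stuck-at-0

Fault-free values for test 1 (in0=1, in1=0): N1=1, N2=1, N3=0, N4=0, N5=0, giving Y=0. Observed 1.
Test 1: faults giving observed 1 are {N1 stuck-at-0, N2 stuck-at-0, N4 stuck-at-1, N5 stuck-at-1}.
Test 2 (in0=1, in1=1): fault-free N1=1, N2=0, N3=0, N4=1, N5=1 → 1; observed 0. Eliminates N2 stuck-at-0, N4 stuck-at-1, N5 stuck-at-1.
Only N1 stuck-at-0 is consistent with every test.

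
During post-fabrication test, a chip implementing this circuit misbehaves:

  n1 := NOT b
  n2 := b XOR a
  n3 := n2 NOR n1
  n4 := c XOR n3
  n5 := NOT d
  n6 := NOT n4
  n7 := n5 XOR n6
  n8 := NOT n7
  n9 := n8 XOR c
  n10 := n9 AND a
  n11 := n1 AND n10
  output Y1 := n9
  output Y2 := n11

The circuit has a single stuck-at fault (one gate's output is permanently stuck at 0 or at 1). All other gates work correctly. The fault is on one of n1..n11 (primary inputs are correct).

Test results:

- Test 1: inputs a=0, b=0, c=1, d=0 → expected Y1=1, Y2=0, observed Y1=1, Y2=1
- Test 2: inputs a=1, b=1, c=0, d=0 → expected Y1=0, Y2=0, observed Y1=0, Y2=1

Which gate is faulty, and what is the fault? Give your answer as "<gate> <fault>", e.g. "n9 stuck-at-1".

n11 stuck-at-1

Fault-free values for test 1 (a=0, b=0, c=1, d=0): n1=1, n2=0, n3=0, n4=1, n5=1, n6=0, n7=1, n8=0, n9=1, n10=0, n11=0, giving Y1=1, Y2=0. Observed Y1=1, Y2=1.
Test 1: faults giving observed Y1=1, Y2=1 are {n10 stuck-at-1, n11 stuck-at-1}.
Test 2 (a=1, b=1, c=0, d=0): fault-free n1=0, n2=0, n3=1, n4=1, n5=1, n6=0, n7=1, n8=0, n9=0, n10=0, n11=0 → Y1=0, Y2=0; observed Y1=0, Y2=1. Eliminates n10 stuck-at-1.
Only n11 stuck-at-1 is consistent with every test.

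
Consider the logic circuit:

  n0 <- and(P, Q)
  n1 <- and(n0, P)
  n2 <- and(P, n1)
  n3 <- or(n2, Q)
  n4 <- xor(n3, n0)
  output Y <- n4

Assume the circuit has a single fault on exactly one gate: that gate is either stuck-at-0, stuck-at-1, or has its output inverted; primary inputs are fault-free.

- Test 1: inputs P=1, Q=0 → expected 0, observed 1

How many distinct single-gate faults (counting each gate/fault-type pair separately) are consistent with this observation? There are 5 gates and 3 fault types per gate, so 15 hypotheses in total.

Fault-free: n0=0, n1=0, n2=0, n3=0, n4=0 → 0. Observed 1.
  n0: none of the 3 fault types match ✗
  n1: stuck-at-1, inverted output ✓; others ✗
  n2: stuck-at-1, inverted output ✓; others ✗
  n3: stuck-at-1, inverted output ✓; others ✗
  n4: stuck-at-1, inverted output ✓; others ✗
Consistent faults: {n1 stuck-at-1, n1 inverted output, n2 stuck-at-1, n2 inverted output, n3 stuck-at-1, n3 inverted output, n4 stuck-at-1, n4 inverted output} — 8 in all.

8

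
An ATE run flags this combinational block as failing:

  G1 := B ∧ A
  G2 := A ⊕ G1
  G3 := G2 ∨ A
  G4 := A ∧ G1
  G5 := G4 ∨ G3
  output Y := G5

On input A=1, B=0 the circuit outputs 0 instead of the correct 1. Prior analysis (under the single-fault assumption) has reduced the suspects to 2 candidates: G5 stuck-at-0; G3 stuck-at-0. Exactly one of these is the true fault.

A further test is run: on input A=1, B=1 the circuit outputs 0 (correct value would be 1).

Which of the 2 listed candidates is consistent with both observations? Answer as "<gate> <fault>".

G5 stuck-at-0

Evaluate each candidate on input A=1, B=1:
  G5 stuck-at-0: G1=1, G2=0, G3=1, G4=1, G5=0 [stuck-at-0] → 0 — matches
  G3 stuck-at-0: G1=1, G2=0, G3=0 [stuck-at-0], G4=1, G5=1 → 1 — eliminated
Only G5 stuck-at-0 reproduces the observed 0.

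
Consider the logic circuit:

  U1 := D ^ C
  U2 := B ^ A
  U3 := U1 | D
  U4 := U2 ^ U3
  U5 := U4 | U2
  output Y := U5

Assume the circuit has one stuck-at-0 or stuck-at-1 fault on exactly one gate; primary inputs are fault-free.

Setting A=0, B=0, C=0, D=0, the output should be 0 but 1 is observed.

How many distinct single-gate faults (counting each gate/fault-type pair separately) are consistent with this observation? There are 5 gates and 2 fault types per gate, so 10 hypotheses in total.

Fault-free: U1=0, U2=0, U3=0, U4=0, U5=0 → 0. Observed 1.
  U1 stuck-at-0: output 0 ✗
  U1 stuck-at-1: output 1 ✓
  U2 stuck-at-0: output 0 ✗
  U2 stuck-at-1: output 1 ✓
  U3 stuck-at-0: output 0 ✗
  U3 stuck-at-1: output 1 ✓
  U4 stuck-at-0: output 0 ✗
  U4 stuck-at-1: output 1 ✓
  U5 stuck-at-0: output 0 ✗
  U5 stuck-at-1: output 1 ✓
Consistent faults: {U1 stuck-at-1, U2 stuck-at-1, U3 stuck-at-1, U4 stuck-at-1, U5 stuck-at-1} — 5 in all.

5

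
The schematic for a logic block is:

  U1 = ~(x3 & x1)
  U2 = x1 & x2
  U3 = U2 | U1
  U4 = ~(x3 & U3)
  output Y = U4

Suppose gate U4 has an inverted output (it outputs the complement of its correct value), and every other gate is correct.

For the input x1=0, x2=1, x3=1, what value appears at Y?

1

Propagate with U4 forced: U1=1, U2=0, U3=1, U4=1 [inverted output].
So Y = 1. (Without the fault it would be 0.)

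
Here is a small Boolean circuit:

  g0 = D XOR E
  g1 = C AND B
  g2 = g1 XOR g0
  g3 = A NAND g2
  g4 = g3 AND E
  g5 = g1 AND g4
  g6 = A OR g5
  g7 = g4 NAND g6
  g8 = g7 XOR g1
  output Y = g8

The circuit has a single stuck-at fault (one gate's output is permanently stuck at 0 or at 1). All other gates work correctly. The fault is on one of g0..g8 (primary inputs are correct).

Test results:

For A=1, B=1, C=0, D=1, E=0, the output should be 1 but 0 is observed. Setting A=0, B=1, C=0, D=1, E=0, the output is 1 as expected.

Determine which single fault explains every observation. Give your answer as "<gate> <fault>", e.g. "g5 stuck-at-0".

g4 stuck-at-1

Fault-free values for test 1 (A=1, B=1, C=0, D=1, E=0): g0=1, g1=0, g2=1, g3=0, g4=0, g5=0, g6=1, g7=1, g8=1, giving Y=1. Observed 0.
Test 1: faults giving observed 0 are {g1 stuck-at-1, g4 stuck-at-1, g7 stuck-at-0, g8 stuck-at-0}.
Test 2 (A=0, B=1, C=0, D=1, E=0): fault-free g0=1, g1=0, g2=1, g3=1, g4=0, g5=0, g6=0, g7=1, g8=1 → 1; observed 1. Eliminates g1 stuck-at-1, g7 stuck-at-0, g8 stuck-at-0.
Only g4 stuck-at-1 is consistent with every test.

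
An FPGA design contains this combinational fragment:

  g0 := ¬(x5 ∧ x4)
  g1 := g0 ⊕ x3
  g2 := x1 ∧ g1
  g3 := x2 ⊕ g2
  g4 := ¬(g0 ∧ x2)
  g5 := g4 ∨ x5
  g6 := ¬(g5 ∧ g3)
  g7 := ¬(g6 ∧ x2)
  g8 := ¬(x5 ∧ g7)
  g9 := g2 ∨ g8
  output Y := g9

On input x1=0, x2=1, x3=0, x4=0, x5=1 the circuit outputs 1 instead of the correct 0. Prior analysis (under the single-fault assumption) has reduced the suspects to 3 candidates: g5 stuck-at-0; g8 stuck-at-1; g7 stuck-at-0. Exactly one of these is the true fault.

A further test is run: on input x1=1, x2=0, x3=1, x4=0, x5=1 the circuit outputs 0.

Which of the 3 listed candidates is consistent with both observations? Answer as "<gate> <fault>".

g5 stuck-at-0

Evaluate each candidate on input x1=1, x2=0, x3=1, x4=0, x5=1:
  g5 stuck-at-0: g0=1, g1=0, g2=0, g3=0, g4=1, g5=0 [stuck-at-0], g6=1, g7=1, g8=0, g9=0 → 0 — matches
  g8 stuck-at-1: g0=1, g1=0, g2=0, g3=0, g4=1, g5=1, g6=1, g7=1, g8=1 [stuck-at-1], g9=1 → 1 — eliminated
  g7 stuck-at-0: g0=1, g1=0, g2=0, g3=0, g4=1, g5=1, g6=1, g7=0 [stuck-at-0], g8=1, g9=1 → 1 — eliminated
Only g5 stuck-at-0 reproduces the observed 0.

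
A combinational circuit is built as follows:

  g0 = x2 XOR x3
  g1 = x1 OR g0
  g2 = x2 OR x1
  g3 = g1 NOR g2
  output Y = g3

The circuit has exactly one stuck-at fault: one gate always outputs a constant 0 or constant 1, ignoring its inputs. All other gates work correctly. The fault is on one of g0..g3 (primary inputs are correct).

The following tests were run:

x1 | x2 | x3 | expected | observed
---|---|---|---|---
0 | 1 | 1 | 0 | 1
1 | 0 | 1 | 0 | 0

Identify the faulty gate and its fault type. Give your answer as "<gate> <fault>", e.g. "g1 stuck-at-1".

g2 stuck-at-0

Fault-free values for test 1 (x1=0, x2=1, x3=1): g0=0, g1=0, g2=1, g3=0, giving Y=0. Observed 1.
Test 1: faults giving observed 1 are {g2 stuck-at-0, g3 stuck-at-1}.
Test 2 (x1=1, x2=0, x3=1): fault-free g0=1, g1=1, g2=1, g3=0 → 0; observed 0. Eliminates g3 stuck-at-1.
Only g2 stuck-at-0 is consistent with every test.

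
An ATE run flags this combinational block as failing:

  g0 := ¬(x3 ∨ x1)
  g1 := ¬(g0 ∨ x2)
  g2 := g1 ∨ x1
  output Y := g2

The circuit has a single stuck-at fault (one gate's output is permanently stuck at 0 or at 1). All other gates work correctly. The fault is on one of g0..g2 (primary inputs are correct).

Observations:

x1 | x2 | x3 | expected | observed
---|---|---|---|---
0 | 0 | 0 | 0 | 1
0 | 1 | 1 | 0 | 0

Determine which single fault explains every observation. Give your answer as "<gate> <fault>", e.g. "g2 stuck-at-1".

Fault-free values for test 1 (x1=0, x2=0, x3=0): g0=1, g1=0, g2=0, giving Y=0. Observed 1.
Test 1: faults giving observed 1 are {g0 stuck-at-0, g1 stuck-at-1, g2 stuck-at-1}.
Test 2 (x1=0, x2=1, x3=1): fault-free g0=0, g1=0, g2=0 → 0; observed 0. Eliminates g1 stuck-at-1, g2 stuck-at-1.
Only g0 stuck-at-0 is consistent with every test.

g0 stuck-at-0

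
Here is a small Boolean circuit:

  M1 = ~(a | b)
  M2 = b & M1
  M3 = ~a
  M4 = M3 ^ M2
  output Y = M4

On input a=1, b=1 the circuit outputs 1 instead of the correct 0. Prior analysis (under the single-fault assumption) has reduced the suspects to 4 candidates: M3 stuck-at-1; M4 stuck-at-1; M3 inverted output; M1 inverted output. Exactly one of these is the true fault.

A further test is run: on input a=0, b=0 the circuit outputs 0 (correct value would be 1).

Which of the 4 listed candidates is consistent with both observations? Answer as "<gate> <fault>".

M3 inverted output

Evaluate each candidate on input a=0, b=0:
  M3 stuck-at-1: M1=1, M2=0, M3=1 [stuck-at-1], M4=1 → 1 — eliminated
  M4 stuck-at-1: M1=1, M2=0, M3=1, M4=1 [stuck-at-1] → 1 — eliminated
  M3 inverted output: M1=1, M2=0, M3=0 [inverted output], M4=0 → 0 — matches
  M1 inverted output: M1=0 [inverted output], M2=0, M3=1, M4=1 → 1 — eliminated
Only M3 inverted output reproduces the observed 0.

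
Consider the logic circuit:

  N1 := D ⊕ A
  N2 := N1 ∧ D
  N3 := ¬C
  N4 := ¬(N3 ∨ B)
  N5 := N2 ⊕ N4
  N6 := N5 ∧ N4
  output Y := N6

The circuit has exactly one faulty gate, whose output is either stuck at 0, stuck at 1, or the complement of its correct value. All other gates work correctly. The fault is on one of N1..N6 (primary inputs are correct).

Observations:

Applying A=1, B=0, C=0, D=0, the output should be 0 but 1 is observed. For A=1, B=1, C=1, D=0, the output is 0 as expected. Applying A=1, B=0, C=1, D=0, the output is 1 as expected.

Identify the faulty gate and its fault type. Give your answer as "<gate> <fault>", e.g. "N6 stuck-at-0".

Fault-free values for test 1 (A=1, B=0, C=0, D=0): N1=1, N2=0, N3=1, N4=0, N5=0, N6=0, giving Y=0. Observed 1.
Test 1: faults giving observed 1 are {N3 stuck-at-0, N3 inverted output, N4 stuck-at-1, N4 inverted output, N6 stuck-at-1, N6 inverted output}.
Test 2 (A=1, B=1, C=1, D=0): fault-free N1=1, N2=0, N3=0, N4=0, N5=0, N6=0 → 0; observed 0. Eliminates N4 stuck-at-1, N4 inverted output, N6 stuck-at-1, N6 inverted output.
Test 3 (A=1, B=0, C=1, D=0): fault-free N1=1, N2=0, N3=0, N4=1, N5=1, N6=1 → 1; observed 1. Eliminates N3 inverted output.
Only N3 stuck-at-0 is consistent with every test.

N3 stuck-at-0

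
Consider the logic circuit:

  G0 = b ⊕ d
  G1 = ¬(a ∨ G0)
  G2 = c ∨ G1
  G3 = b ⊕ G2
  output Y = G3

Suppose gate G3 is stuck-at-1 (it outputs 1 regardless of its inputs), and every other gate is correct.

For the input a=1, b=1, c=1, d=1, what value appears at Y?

Propagate with G3 forced: G0=0, G1=0, G2=1, G3=1 [stuck-at-1].
So Y = 1. (Without the fault it would be 0.)

1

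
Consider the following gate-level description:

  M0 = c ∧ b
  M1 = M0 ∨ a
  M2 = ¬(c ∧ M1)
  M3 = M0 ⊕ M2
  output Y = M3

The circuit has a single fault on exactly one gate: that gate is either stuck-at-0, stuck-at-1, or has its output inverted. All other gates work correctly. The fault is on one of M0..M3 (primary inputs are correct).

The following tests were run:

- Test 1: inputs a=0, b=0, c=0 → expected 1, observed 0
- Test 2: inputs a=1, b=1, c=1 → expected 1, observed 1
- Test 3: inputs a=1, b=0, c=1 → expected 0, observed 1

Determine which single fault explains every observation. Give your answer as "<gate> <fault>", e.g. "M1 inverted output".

M0 stuck-at-1

Fault-free values for test 1 (a=0, b=0, c=0): M0=0, M1=0, M2=1, M3=1, giving Y=1. Observed 0.
Test 1: faults giving observed 0 are {M0 stuck-at-1, M0 inverted output, M2 stuck-at-0, M2 inverted output, M3 stuck-at-0, M3 inverted output}.
Test 2 (a=1, b=1, c=1): fault-free M0=1, M1=1, M2=0, M3=1 → 1; observed 1. Eliminates M0 inverted output, M2 inverted output, M3 stuck-at-0, M3 inverted output.
Test 3 (a=1, b=0, c=1): fault-free M0=0, M1=1, M2=0, M3=0 → 0; observed 1. Eliminates M2 stuck-at-0.
Only M0 stuck-at-1 is consistent with every test.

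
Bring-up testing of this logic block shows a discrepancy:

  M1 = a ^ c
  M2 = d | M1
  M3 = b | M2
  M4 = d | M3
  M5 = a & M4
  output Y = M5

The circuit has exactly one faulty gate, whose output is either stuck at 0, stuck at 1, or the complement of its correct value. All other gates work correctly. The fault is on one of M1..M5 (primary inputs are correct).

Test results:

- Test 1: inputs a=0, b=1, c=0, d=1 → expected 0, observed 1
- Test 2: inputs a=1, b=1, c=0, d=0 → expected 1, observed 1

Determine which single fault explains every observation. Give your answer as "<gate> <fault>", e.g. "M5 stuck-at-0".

M5 stuck-at-1

Fault-free values for test 1 (a=0, b=1, c=0, d=1): M1=0, M2=1, M3=1, M4=1, M5=0, giving Y=0. Observed 1.
Test 1: faults giving observed 1 are {M5 stuck-at-1, M5 inverted output}.
Test 2 (a=1, b=1, c=0, d=0): fault-free M1=1, M2=1, M3=1, M4=1, M5=1 → 1; observed 1. Eliminates M5 inverted output.
Only M5 stuck-at-1 is consistent with every test.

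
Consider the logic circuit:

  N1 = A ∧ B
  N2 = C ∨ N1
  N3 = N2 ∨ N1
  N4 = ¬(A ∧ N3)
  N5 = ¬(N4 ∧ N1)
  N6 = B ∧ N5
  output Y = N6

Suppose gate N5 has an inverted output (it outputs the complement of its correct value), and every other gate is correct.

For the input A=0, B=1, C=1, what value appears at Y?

0

Propagate with N5 forced: N1=0, N2=1, N3=1, N4=1, N5=0 [inverted output], N6=0.
So Y = 0. (Without the fault it would be 1.)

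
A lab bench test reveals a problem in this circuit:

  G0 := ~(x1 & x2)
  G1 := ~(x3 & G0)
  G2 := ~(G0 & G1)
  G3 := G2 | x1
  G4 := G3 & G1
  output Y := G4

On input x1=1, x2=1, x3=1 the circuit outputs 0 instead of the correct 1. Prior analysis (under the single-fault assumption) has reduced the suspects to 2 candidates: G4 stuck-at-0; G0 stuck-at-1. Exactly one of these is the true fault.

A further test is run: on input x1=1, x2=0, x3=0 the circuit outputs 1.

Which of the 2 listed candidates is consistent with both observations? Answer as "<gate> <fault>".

Evaluate each candidate on input x1=1, x2=0, x3=0:
  G4 stuck-at-0: G0=1, G1=1, G2=0, G3=1, G4=0 [stuck-at-0] → 0 — eliminated
  G0 stuck-at-1: G0=1 [stuck-at-1], G1=1, G2=0, G3=1, G4=1 → 1 — matches
Only G0 stuck-at-1 reproduces the observed 1.

G0 stuck-at-1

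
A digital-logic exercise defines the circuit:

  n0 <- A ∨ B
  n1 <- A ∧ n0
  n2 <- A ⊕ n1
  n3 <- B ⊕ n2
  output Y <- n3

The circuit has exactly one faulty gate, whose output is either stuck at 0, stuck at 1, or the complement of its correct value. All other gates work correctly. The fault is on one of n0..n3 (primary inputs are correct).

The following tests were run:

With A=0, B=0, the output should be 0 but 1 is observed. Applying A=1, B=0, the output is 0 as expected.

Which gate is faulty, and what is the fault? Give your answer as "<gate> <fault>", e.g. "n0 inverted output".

n1 stuck-at-1

Fault-free values for test 1 (A=0, B=0): n0=0, n1=0, n2=0, n3=0, giving Y=0. Observed 1.
Test 1: faults giving observed 1 are {n1 stuck-at-1, n1 inverted output, n2 stuck-at-1, n2 inverted output, n3 stuck-at-1, n3 inverted output}.
Test 2 (A=1, B=0): fault-free n0=1, n1=1, n2=0, n3=0 → 0; observed 0. Eliminates n1 inverted output, n2 stuck-at-1, n2 inverted output, n3 stuck-at-1, n3 inverted output.
Only n1 stuck-at-1 is consistent with every test.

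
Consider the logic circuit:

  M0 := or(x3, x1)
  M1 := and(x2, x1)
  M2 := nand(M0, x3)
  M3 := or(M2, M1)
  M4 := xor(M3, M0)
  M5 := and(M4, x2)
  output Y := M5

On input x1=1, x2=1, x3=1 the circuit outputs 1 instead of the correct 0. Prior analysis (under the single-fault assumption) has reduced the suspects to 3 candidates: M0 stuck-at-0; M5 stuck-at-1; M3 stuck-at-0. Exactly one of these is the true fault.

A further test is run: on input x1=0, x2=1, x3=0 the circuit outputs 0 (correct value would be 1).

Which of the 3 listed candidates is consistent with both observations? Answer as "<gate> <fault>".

M3 stuck-at-0

Evaluate each candidate on input x1=0, x2=1, x3=0:
  M0 stuck-at-0: M0=0 [stuck-at-0], M1=0, M2=1, M3=1, M4=1, M5=1 → 1 — eliminated
  M5 stuck-at-1: M0=0, M1=0, M2=1, M3=1, M4=1, M5=1 [stuck-at-1] → 1 — eliminated
  M3 stuck-at-0: M0=0, M1=0, M2=1, M3=0 [stuck-at-0], M4=0, M5=0 → 0 — matches
Only M3 stuck-at-0 reproduces the observed 0.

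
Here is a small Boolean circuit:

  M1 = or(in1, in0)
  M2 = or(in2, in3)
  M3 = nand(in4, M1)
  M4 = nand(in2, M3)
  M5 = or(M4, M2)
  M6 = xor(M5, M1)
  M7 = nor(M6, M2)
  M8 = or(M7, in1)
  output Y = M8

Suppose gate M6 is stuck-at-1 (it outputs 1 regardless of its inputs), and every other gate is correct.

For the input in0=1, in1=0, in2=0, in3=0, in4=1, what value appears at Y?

0

Propagate with M6 forced: M1=1, M2=0, M3=0, M4=1, M5=1, M6=1 [stuck-at-1], M7=0, M8=0.
So Y = 0. (Without the fault it would be 1.)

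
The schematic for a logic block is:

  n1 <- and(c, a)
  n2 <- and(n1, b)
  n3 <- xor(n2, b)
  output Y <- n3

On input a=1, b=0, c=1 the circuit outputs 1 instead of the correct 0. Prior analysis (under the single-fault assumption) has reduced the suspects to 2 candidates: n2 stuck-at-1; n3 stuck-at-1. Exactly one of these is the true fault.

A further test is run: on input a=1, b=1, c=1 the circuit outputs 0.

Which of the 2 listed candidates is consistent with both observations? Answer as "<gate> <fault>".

n2 stuck-at-1

Evaluate each candidate on input a=1, b=1, c=1:
  n2 stuck-at-1: n1=1, n2=1 [stuck-at-1], n3=0 → 0 — matches
  n3 stuck-at-1: n1=1, n2=1, n3=1 [stuck-at-1] → 1 — eliminated
Only n2 stuck-at-1 reproduces the observed 0.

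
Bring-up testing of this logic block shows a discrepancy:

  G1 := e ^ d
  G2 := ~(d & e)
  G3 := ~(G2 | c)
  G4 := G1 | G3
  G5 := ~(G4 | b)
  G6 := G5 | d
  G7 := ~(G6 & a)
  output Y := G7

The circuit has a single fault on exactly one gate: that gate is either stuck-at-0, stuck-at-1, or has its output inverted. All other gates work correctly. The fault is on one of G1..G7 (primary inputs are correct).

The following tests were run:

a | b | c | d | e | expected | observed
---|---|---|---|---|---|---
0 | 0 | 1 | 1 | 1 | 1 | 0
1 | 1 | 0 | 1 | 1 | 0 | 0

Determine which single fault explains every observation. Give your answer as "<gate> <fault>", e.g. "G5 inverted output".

Fault-free values for test 1 (a=0, b=0, c=1, d=1, e=1): G1=0, G2=0, G3=0, G4=0, G5=1, G6=1, G7=1, giving Y=1. Observed 0.
Test 1: faults giving observed 0 are {G7 stuck-at-0, G7 inverted output}.
Test 2 (a=1, b=1, c=0, d=1, e=1): fault-free G1=0, G2=0, G3=1, G4=1, G5=0, G6=1, G7=0 → 0; observed 0. Eliminates G7 inverted output.
Only G7 stuck-at-0 is consistent with every test.

G7 stuck-at-0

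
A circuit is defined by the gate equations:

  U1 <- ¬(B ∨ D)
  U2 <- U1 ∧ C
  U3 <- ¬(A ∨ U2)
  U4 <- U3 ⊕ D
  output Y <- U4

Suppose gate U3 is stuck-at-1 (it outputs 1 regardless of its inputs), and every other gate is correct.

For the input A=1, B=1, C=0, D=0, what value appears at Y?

Propagate with U3 forced: U1=0, U2=0, U3=1 [stuck-at-1], U4=1.
So Y = 1. (Without the fault it would be 0.)

1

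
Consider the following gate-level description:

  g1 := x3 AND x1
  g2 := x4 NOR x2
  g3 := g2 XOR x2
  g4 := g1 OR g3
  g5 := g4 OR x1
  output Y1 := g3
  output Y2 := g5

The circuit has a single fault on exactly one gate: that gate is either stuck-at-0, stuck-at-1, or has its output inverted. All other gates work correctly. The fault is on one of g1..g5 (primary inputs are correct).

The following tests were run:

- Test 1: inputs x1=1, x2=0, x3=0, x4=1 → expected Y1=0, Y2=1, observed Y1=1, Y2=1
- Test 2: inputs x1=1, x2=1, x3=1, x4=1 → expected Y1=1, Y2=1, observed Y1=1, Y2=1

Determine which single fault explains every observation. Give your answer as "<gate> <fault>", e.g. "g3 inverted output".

Fault-free values for test 1 (x1=1, x2=0, x3=0, x4=1): g1=0, g2=0, g3=0, g4=0, g5=1, giving Y1=0, Y2=1. Observed Y1=1, Y2=1.
Test 1: faults giving observed Y1=1, Y2=1 are {g2 stuck-at-1, g2 inverted output, g3 stuck-at-1, g3 inverted output}.
Test 2 (x1=1, x2=1, x3=1, x4=1): fault-free g1=1, g2=0, g3=1, g4=1, g5=1 → Y1=1, Y2=1; observed Y1=1, Y2=1. Eliminates g2 stuck-at-1, g2 inverted output, g3 inverted output.
Only g3 stuck-at-1 is consistent with every test.

g3 stuck-at-1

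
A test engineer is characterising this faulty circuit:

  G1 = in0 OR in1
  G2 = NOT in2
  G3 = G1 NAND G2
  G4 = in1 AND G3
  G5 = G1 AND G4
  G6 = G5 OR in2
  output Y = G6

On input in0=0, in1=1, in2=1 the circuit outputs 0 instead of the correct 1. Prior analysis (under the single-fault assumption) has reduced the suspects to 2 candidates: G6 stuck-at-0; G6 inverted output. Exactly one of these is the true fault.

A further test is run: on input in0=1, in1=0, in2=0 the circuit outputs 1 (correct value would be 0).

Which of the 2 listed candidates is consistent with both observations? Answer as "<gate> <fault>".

Evaluate each candidate on input in0=1, in1=0, in2=0:
  G6 stuck-at-0: G1=1, G2=1, G3=0, G4=0, G5=0, G6=0 [stuck-at-0] → 0 — eliminated
  G6 inverted output: G1=1, G2=1, G3=0, G4=0, G5=0, G6=1 [inverted output] → 1 — matches
Only G6 inverted output reproduces the observed 1.

G6 inverted output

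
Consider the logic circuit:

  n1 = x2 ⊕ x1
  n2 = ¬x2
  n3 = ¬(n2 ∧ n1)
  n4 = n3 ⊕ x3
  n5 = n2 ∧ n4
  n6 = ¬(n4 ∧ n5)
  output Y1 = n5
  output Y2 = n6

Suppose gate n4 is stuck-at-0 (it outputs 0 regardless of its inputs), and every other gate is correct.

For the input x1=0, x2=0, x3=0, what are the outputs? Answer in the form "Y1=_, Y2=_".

Propagate with n4 forced: n1=0, n2=1, n3=1, n4=0 [stuck-at-0], n5=0, n6=1.
So the outputs are Y1=0, Y2=1. (Without the fault they would be Y1=1, Y2=0.)

Y1=0, Y2=1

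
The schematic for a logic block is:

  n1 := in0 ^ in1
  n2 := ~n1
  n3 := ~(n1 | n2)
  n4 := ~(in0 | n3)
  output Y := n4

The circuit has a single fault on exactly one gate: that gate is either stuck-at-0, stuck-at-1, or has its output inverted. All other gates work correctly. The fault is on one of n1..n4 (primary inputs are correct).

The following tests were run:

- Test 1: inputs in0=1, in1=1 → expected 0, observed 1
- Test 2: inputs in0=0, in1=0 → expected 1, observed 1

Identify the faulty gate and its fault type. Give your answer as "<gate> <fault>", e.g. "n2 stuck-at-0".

Fault-free values for test 1 (in0=1, in1=1): n1=0, n2=1, n3=0, n4=0, giving Y=0. Observed 1.
Test 1: faults giving observed 1 are {n4 stuck-at-1, n4 inverted output}.
Test 2 (in0=0, in1=0): fault-free n1=0, n2=1, n3=0, n4=1 → 1; observed 1. Eliminates n4 inverted output.
Only n4 stuck-at-1 is consistent with every test.

n4 stuck-at-1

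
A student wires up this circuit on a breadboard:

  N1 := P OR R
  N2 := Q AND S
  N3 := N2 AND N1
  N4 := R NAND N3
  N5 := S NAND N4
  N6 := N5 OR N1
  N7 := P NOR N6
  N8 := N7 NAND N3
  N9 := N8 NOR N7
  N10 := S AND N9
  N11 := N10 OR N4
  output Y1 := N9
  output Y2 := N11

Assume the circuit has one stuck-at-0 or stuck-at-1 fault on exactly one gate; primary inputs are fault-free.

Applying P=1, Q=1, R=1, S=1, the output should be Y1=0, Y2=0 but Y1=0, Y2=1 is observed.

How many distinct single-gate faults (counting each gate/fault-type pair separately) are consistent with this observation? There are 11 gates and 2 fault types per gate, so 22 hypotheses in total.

Fault-free: N1=1, N2=1, N3=1, N4=0, N5=1, N6=1, N7=0, N8=1, N9=0, N10=0, N11=0 → Y1=0, Y2=0. Observed Y1=0, Y2=1.
  N1: stuck-at-0 ✓; others ✗
  N2: stuck-at-0 ✓; others ✗
  N3: stuck-at-0 ✓; others ✗
  N4: stuck-at-1 ✓; others ✗
  N5: none of the 2 fault types match ✗
  N6: none of the 2 fault types match ✗
  N7: none of the 2 fault types match ✗
  N8: none of the 2 fault types match ✗
  N9: none of the 2 fault types match ✗
  N10: stuck-at-1 ✓; others ✗
  N11: stuck-at-1 ✓; others ✗
Consistent faults: {N1 stuck-at-0, N2 stuck-at-0, N3 stuck-at-0, N4 stuck-at-1, N10 stuck-at-1, N11 stuck-at-1} — 6 in all.

6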